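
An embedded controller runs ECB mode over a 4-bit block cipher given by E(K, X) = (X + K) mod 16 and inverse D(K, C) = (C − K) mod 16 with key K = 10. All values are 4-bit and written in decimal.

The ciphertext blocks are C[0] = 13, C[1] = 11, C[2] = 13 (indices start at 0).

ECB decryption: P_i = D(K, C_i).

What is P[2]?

P[2]: D(K, 13) = 3.

P[2] = 3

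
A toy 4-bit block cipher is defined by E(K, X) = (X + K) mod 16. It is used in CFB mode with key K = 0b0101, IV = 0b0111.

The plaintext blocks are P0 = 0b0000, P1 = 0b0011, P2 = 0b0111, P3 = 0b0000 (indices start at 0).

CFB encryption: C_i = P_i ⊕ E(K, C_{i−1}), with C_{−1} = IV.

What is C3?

C3 = 0b0101

C0: E(K, 0b0111) = 0b1100; 0b0000 ⊕ 0b1100 = 0b1100.
C1: E(K, 0b1100) = 0b0001; 0b0011 ⊕ 0b0001 = 0b0010.
C2: E(K, 0b0010) = 0b0111; 0b0111 ⊕ 0b0111 = 0b0000.
C3: E(K, 0b0000) = 0b0101; 0b0000 ⊕ 0b0101 = 0b0101.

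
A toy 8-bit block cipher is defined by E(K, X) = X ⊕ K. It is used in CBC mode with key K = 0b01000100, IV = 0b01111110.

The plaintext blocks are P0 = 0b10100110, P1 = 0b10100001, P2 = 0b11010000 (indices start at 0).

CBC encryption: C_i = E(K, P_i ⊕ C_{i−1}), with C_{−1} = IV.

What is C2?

C2 = 0b11101101

C0: P0 ⊕ 0b01111110 = 0b11011000; E(K, 0b11011000) = 0b10011100.
C1: P1 ⊕ 0b10011100 = 0b00111101; E(K, 0b00111101) = 0b01111001.
C2: P2 ⊕ 0b01111001 = 0b10101001; E(K, 0b10101001) = 0b11101101.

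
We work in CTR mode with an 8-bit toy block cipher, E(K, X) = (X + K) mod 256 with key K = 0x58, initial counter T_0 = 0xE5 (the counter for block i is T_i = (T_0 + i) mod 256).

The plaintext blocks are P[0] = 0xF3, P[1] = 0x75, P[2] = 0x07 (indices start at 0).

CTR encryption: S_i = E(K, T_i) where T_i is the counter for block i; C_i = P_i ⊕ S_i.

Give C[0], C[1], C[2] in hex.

C[0]: T = 0xE5, S = E(K, T) = 0x3D; 0xF3 ⊕ 0x3D = 0xCE.
C[1]: T = 0xE6, S = E(K, T) = 0x3E; 0x75 ⊕ 0x3E = 0x4B.
C[2]: T = 0xE7, S = E(K, T) = 0x3F; 0x07 ⊕ 0x3F = 0x38.

C[0] = 0xCE, C[1] = 0x4B, C[2] = 0x38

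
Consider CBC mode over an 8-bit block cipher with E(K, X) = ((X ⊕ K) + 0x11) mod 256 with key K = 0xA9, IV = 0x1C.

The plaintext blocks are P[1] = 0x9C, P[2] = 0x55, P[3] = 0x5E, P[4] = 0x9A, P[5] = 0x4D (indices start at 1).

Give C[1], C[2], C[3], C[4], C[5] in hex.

CBC encryption: C_i = E(K, P_i ⊕ C_{i−1}), with C_{0} = IV.
C[1]: P[1] ⊕ 0x1C = 0x80; E(K, 0x80) = 0x3A.
C[2]: P[2] ⊕ 0x3A = 0x6F; E(K, 0x6F) = 0xD7.
C[3]: P[3] ⊕ 0xD7 = 0x89; E(K, 0x89) = 0x31.
C[4]: P[4] ⊕ 0x31 = 0xAB; E(K, 0xAB) = 0x13.
C[5]: P[5] ⊕ 0x13 = 0x5E; E(K, 0x5E) = 0x08.

C[1] = 0x3A, C[2] = 0xD7, C[3] = 0x31, C[4] = 0x13, C[5] = 0x08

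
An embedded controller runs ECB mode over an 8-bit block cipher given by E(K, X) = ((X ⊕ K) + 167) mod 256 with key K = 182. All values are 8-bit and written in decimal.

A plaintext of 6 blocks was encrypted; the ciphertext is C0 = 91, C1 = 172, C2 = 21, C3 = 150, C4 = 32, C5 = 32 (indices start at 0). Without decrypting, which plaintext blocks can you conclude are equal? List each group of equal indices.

P4 = P5

ECB encrypts each block independently with the same key, so equal ciphertext blocks imply equal plaintext blocks.
C4 = C5 = 32, so P4 = P5.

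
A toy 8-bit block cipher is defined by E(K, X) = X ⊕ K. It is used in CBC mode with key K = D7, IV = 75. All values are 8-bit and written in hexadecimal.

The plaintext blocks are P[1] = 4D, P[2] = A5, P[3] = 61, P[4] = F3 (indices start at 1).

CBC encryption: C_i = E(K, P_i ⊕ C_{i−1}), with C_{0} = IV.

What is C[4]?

C[1]: P[1] ⊕ 75 = 38; E(K, 38) = EF.
C[2]: P[2] ⊕ EF = 4A; E(K, 4A) = 9D.
C[3]: P[3] ⊕ 9D = FC; E(K, FC) = 2B.
C[4]: P[4] ⊕ 2B = D8; E(K, D8) = 0F.

C[4] = 0F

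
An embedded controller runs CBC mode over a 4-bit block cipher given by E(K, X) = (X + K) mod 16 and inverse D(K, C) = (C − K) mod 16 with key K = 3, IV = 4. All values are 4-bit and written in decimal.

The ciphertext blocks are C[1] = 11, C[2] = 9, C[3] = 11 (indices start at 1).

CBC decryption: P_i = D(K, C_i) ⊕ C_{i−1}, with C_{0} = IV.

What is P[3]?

P[3] = 1

P[3]: D(K, 11) = 8; 8 ⊕ 9 = 1.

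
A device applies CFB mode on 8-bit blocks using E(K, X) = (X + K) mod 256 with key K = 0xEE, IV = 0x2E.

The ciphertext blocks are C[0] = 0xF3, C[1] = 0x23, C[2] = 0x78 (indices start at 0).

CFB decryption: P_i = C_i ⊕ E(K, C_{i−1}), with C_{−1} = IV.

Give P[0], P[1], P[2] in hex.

P[0]: E(K, 0x2E) = 0x1C; 0xF3 ⊕ 0x1C = 0xEF.
P[1]: E(K, 0xF3) = 0xE1; 0x23 ⊕ 0xE1 = 0xC2.
P[2]: E(K, 0x23) = 0x11; 0x78 ⊕ 0x11 = 0x69.

P[0] = 0xEF, P[1] = 0xC2, P[2] = 0x69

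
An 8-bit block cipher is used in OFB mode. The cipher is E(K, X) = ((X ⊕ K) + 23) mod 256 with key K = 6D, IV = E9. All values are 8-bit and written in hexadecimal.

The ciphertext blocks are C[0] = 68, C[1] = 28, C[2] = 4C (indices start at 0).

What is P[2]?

P[2] = EF

OFB decryption: S_i = E(K, S_{i−1}) with S_{−1} = IV; P_i = C_i ⊕ S_i.
P[0]: S = E(K, E9) = A7; 68 ⊕ A7 = CF.
P[1]: S = E(K, A7) = ED; 28 ⊕ ED = C5.
P[2]: S = E(K, ED) = A3; 4C ⊕ A3 = EF.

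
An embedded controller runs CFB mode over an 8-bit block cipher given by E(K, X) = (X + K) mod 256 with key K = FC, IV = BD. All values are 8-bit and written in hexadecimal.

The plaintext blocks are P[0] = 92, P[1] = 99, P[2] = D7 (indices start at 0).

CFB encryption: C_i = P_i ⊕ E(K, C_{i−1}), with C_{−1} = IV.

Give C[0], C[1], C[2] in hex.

C[0] = 2B, C[1] = BE, C[2] = 6D

C[0]: E(K, BD) = B9; 92 ⊕ B9 = 2B.
C[1]: E(K, 2B) = 27; 99 ⊕ 27 = BE.
C[2]: E(K, BE) = BA; D7 ⊕ BA = 6D.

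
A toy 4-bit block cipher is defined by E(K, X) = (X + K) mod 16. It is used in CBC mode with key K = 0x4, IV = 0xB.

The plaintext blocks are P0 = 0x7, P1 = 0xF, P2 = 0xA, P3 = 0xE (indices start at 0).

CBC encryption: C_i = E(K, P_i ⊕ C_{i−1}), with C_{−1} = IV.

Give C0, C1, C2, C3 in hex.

C0 = 0x0, C1 = 0x3, C2 = 0xD, C3 = 0x7

C0: P0 ⊕ 0xB = 0xC; E(K, 0xC) = 0x0.
C1: P1 ⊕ 0x0 = 0xF; E(K, 0xF) = 0x3.
C2: P2 ⊕ 0x3 = 0x9; E(K, 0x9) = 0xD.
C3: P3 ⊕ 0xD = 0x3; E(K, 0x3) = 0x7.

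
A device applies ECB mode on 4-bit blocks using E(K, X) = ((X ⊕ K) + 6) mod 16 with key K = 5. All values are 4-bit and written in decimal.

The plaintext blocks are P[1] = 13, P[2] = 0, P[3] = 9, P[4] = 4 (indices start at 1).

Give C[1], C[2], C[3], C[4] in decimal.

ECB encryption: C_i = E(K, P_i).
C[1]: E(K, 13) = 14.
C[2]: E(K, 0) = 11.
C[3]: E(K, 9) = 2.
C[4]: E(K, 4) = 7.

C[1] = 14, C[2] = 11, C[3] = 2, C[4] = 7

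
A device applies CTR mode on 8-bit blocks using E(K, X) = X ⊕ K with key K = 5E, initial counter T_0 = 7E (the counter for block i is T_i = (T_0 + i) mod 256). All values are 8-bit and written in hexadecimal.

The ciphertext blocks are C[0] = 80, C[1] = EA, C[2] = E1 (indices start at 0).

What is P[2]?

P[2] = 3F

CTR decryption: S_i = E(K, T_i) where T_i is the counter for block i; P_i = C_i ⊕ S_i.
P[2]: T = 80, S = E(K, T) = DE; E1 ⊕ DE = 3F.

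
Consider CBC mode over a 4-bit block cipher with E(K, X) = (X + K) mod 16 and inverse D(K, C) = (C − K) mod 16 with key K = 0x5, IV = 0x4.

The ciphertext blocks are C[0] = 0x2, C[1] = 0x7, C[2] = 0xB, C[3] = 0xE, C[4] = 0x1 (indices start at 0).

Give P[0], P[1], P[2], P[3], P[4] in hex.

CBC decryption: P_i = D(K, C_i) ⊕ C_{i−1}, with C_{−1} = IV.
P[0]: D(K, 0x2) = 0xD; 0xD ⊕ 0x4 = 0x9.
P[1]: D(K, 0x7) = 0x2; 0x2 ⊕ 0x2 = 0x0.
P[2]: D(K, 0xB) = 0x6; 0x6 ⊕ 0x7 = 0x1.
P[3]: D(K, 0xE) = 0x9; 0x9 ⊕ 0xB = 0x2.
P[4]: D(K, 0x1) = 0xC; 0xC ⊕ 0xE = 0x2.

P[0] = 0x9, P[1] = 0x0, P[2] = 0x1, P[3] = 0x2, P[4] = 0x2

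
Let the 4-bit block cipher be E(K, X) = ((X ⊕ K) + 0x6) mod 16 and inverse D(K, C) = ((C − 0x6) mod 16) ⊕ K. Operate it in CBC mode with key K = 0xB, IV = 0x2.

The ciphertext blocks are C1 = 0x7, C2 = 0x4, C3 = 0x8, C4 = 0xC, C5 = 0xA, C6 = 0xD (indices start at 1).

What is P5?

CBC decryption: P_i = D(K, C_i) ⊕ C_{i−1}, with C_{0} = IV.
P5: D(K, 0xA) = 0xF; 0xF ⊕ 0xC = 0x3.

P5 = 0x3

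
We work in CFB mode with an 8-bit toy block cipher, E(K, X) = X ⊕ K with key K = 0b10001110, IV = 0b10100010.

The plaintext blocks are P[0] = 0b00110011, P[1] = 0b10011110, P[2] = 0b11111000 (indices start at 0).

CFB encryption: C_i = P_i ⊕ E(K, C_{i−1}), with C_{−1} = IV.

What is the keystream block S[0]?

0b00101100

C[0]: E(K, 0b10100010) = 0b00101100; 0b00110011 ⊕ 0b00101100 = 0b00011111.
So S[0] = 0b00101100.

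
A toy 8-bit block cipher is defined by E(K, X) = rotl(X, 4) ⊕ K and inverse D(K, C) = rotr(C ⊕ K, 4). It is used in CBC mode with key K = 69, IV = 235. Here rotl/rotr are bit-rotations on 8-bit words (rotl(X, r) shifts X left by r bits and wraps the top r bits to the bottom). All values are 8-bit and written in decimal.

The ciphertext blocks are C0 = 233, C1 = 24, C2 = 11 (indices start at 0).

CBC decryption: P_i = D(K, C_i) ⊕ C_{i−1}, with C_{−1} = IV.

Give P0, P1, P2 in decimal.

P0: D(K, 233) = 202; 202 ⊕ 235 = 33.
P1: D(K, 24) = 213; 213 ⊕ 233 = 60.
P2: D(K, 11) = 228; 228 ⊕ 24 = 252.

P0 = 33, P1 = 60, P2 = 252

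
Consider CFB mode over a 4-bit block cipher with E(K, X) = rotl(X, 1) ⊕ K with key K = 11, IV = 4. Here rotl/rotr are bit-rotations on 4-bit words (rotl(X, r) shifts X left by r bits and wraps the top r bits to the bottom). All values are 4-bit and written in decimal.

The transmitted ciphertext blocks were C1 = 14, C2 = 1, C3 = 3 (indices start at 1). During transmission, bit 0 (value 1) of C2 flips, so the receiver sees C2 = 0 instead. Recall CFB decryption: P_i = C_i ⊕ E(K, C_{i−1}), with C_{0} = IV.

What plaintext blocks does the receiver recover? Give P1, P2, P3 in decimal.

P1 = 13, P2 = 6, P3 = 8

Only C2 changed, to 0. In CFB, a change in C_i flips the same bit in P_i and garbles P_{i+1}. Decrypting the received ciphertext:
P1: E(K, 4) = 3; 14 ⊕ 3 = 13.
P2: E(K, 14) = 6; 0 ⊕ 6 = 6.
P3: E(K, 0) = 11; 3 ⊕ 11 = 8.
Blocks that differ from the original plaintext: P2, P3.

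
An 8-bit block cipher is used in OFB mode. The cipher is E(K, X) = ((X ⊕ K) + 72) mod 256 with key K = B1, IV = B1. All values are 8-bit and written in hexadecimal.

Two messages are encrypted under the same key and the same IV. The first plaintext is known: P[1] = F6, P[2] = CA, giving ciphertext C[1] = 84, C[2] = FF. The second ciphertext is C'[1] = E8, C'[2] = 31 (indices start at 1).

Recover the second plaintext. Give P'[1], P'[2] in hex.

P'[1] = 9A, P'[2] = 04

In OFB with a reused IV, both messages share the same keystream S_i, so C_i ⊕ C'_i = P_i ⊕ P'_i and thus P'_i = P_i ⊕ C_i ⊕ C'_i.
P'[1]: F6 ⊕ 84 ⊕ E8 = 9A.
P'[2]: CA ⊕ FF ⊕ 31 = 04.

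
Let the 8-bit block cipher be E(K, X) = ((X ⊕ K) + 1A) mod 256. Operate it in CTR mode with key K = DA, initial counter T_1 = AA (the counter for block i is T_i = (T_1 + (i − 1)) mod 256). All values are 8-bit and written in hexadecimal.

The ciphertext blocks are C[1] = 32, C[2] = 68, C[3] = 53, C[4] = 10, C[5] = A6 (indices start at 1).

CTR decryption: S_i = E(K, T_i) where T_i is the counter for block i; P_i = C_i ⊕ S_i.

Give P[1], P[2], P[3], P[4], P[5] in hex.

P[1]: T = AA, S = E(K, T) = 8A; 32 ⊕ 8A = B8.
P[2]: T = AB, S = E(K, T) = 8B; 68 ⊕ 8B = E3.
P[3]: T = AC, S = E(K, T) = 90; 53 ⊕ 90 = C3.
P[4]: T = AD, S = E(K, T) = 91; 10 ⊕ 91 = 81.
P[5]: T = AE, S = E(K, T) = 8E; A6 ⊕ 8E = 28.

P[1] = B8, P[2] = E3, P[3] = C3, P[4] = 81, P[5] = 28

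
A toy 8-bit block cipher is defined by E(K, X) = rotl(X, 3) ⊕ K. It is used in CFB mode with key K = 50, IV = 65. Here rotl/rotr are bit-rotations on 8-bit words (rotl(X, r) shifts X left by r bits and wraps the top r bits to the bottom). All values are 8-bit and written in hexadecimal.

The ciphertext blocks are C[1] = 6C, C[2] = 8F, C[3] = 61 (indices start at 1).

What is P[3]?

P[3] = 4D

CFB decryption: P_i = C_i ⊕ E(K, C_{i−1}), with C_{0} = IV.
P[3]: E(K, 8F) = 2C; 61 ⊕ 2C = 4D.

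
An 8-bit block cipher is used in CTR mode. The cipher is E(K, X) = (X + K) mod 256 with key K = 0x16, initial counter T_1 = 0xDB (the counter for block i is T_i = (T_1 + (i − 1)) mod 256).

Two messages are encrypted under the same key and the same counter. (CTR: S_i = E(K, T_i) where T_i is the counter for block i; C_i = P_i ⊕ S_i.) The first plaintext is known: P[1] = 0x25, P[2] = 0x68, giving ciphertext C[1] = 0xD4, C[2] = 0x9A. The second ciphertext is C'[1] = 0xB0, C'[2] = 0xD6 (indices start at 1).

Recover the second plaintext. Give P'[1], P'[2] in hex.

P'[1] = 0x41, P'[2] = 0x24

In CTR with a reused counter, both messages share the same keystream S_i, so C_i ⊕ C'_i = P_i ⊕ P'_i and thus P'_i = P_i ⊕ C_i ⊕ C'_i.
P'[1]: 0x25 ⊕ 0xD4 ⊕ 0xB0 = 0x41.
P'[2]: 0x68 ⊕ 0x9A ⊕ 0xD6 = 0x24.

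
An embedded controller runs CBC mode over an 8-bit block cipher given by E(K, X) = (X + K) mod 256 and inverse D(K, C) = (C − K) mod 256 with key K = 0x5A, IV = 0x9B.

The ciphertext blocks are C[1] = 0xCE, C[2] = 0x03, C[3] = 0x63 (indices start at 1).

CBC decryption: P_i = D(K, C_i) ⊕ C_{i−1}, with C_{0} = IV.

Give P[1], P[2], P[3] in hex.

P[1] = 0xEF, P[2] = 0x67, P[3] = 0x0A

P[1]: D(K, 0xCE) = 0x74; 0x74 ⊕ 0x9B = 0xEF.
P[2]: D(K, 0x03) = 0xA9; 0xA9 ⊕ 0xCE = 0x67.
P[3]: D(K, 0x63) = 0x09; 0x09 ⊕ 0x03 = 0x0A.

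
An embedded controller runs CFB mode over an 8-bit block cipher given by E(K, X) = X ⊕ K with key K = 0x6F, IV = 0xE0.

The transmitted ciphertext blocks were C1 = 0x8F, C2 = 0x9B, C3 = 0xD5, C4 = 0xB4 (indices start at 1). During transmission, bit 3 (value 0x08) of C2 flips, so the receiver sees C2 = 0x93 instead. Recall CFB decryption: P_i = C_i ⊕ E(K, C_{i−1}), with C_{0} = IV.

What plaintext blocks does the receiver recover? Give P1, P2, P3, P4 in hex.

Only C2 changed, to 0x93. In CFB, a change in C_i flips the same bit in P_i and garbles P_{i+1}. Decrypting the received ciphertext:
P1: E(K, 0xE0) = 0x8F; 0x8F ⊕ 0x8F = 0x00.
P2: E(K, 0x8F) = 0xE0; 0x93 ⊕ 0xE0 = 0x73.
P3: E(K, 0x93) = 0xFC; 0xD5 ⊕ 0xFC = 0x29.
P4: E(K, 0xD5) = 0xBA; 0xB4 ⊕ 0xBA = 0x0E.
Blocks that differ from the original plaintext: P2, P3.

P1 = 0x00, P2 = 0x73, P3 = 0x29, P4 = 0x0E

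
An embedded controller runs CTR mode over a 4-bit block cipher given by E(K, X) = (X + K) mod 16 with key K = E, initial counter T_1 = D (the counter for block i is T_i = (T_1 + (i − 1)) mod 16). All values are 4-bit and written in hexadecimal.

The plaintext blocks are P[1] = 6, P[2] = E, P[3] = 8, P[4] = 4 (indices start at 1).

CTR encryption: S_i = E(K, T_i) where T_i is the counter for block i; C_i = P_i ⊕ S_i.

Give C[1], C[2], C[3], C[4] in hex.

C[1] = D, C[2] = 2, C[3] = 5, C[4] = A

C[1]: T = D, S = E(K, T) = B; 6 ⊕ B = D.
C[2]: T = E, S = E(K, T) = C; E ⊕ C = 2.
C[3]: T = F, S = E(K, T) = D; 8 ⊕ D = 5.
C[4]: T = 0, S = E(K, T) = E; 4 ⊕ E = A.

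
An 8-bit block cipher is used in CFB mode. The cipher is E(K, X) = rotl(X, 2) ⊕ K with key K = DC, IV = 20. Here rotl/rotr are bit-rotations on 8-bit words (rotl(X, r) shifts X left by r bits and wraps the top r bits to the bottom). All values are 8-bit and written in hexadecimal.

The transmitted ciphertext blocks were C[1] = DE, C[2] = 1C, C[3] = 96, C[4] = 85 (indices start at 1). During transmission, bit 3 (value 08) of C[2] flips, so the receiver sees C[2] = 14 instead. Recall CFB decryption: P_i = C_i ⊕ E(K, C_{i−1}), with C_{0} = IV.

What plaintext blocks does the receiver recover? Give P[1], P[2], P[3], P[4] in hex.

Only C[2] changed, to 14. In CFB, a change in C_i flips the same bit in P_i and garbles P_{i+1}. Decrypting the received ciphertext:
P[1]: E(K, 20) = 5C; DE ⊕ 5C = 82.
P[2]: E(K, DE) = A7; 14 ⊕ A7 = B3.
P[3]: E(K, 14) = 8C; 96 ⊕ 8C = 1A.
P[4]: E(K, 96) = 86; 85 ⊕ 86 = 03.
Blocks that differ from the original plaintext: P[2], P[3].

P[1] = 82, P[2] = B3, P[3] = 1A, P[4] = 03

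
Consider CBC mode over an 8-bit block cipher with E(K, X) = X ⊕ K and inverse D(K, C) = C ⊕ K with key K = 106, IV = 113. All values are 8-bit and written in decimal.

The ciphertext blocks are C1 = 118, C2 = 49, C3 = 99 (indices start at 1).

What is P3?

P3 = 56

CBC decryption: P_i = D(K, C_i) ⊕ C_{i−1}, with C_{0} = IV.
P3: D(K, 99) = 9; 9 ⊕ 49 = 56.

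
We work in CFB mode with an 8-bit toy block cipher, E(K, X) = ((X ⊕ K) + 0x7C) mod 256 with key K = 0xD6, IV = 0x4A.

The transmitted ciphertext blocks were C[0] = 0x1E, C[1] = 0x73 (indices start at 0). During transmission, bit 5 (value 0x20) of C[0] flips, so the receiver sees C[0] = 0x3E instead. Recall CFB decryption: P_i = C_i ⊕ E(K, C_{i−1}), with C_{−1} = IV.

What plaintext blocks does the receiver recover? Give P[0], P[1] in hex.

Only C[0] changed, to 0x3E. In CFB, a change in C_i flips the same bit in P_i and garbles P_{i+1}. Decrypting the received ciphertext:
P[0]: E(K, 0x4A) = 0x18; 0x3E ⊕ 0x18 = 0x26.
P[1]: E(K, 0x3E) = 0x64; 0x73 ⊕ 0x64 = 0x17.
Blocks that differ from the original plaintext: P[0], P[1].

P[0] = 0x26, P[1] = 0x17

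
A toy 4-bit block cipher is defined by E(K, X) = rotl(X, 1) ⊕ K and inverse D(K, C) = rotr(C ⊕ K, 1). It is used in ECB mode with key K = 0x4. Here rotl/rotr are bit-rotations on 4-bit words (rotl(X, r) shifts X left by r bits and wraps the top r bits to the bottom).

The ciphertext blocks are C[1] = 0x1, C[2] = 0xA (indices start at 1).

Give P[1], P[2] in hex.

ECB decryption: P_i = D(K, C_i).
P[1]: D(K, 0x1) = 0xA.
P[2]: D(K, 0xA) = 0x7.

P[1] = 0xA, P[2] = 0x7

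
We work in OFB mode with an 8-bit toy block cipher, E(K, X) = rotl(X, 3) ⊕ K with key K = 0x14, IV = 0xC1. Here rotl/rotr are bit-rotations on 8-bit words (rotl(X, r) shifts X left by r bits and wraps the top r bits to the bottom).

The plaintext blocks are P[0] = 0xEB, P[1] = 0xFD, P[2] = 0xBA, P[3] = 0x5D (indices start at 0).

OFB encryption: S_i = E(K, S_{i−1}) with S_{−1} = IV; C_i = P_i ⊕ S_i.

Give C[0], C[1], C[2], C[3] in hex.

C[0]: S = E(K, 0xC1) = 0x1A; 0xEB ⊕ 0x1A = 0xF1.
C[1]: S = E(K, 0x1A) = 0xC4; 0xFD ⊕ 0xC4 = 0x39.
C[2]: S = E(K, 0xC4) = 0x32; 0xBA ⊕ 0x32 = 0x88.
C[3]: S = E(K, 0x32) = 0x85; 0x5D ⊕ 0x85 = 0xD8.

C[0] = 0xF1, C[1] = 0x39, C[2] = 0x88, C[3] = 0xD8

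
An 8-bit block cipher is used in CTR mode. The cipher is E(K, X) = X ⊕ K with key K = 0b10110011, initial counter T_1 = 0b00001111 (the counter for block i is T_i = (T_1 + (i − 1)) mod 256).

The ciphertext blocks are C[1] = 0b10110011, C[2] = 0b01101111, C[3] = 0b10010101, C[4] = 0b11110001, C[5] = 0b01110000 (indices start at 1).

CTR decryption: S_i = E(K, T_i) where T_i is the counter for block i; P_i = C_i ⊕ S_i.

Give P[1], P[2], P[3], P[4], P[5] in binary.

P[1] = 0b00001111, P[2] = 0b11001100, P[3] = 0b00110111, P[4] = 0b01010000, P[5] = 0b11010000

P[1]: T = 0b00001111, S = E(K, T) = 0b10111100; 0b10110011 ⊕ 0b10111100 = 0b00001111.
P[2]: T = 0b00010000, S = E(K, T) = 0b10100011; 0b01101111 ⊕ 0b10100011 = 0b11001100.
P[3]: T = 0b00010001, S = E(K, T) = 0b10100010; 0b10010101 ⊕ 0b10100010 = 0b00110111.
P[4]: T = 0b00010010, S = E(K, T) = 0b10100001; 0b11110001 ⊕ 0b10100001 = 0b01010000.
P[5]: T = 0b00010011, S = E(K, T) = 0b10100000; 0b01110000 ⊕ 0b10100000 = 0b11010000.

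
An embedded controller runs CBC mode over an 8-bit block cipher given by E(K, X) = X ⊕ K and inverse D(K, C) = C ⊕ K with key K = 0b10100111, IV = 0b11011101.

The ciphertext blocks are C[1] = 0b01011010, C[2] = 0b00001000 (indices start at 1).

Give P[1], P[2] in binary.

CBC decryption: P_i = D(K, C_i) ⊕ C_{i−1}, with C_{0} = IV.
P[1]: D(K, 0b01011010) = 0b11111101; 0b11111101 ⊕ 0b11011101 = 0b00100000.
P[2]: D(K, 0b00001000) = 0b10101111; 0b10101111 ⊕ 0b01011010 = 0b11110101.

P[1] = 0b00100000, P[2] = 0b11110101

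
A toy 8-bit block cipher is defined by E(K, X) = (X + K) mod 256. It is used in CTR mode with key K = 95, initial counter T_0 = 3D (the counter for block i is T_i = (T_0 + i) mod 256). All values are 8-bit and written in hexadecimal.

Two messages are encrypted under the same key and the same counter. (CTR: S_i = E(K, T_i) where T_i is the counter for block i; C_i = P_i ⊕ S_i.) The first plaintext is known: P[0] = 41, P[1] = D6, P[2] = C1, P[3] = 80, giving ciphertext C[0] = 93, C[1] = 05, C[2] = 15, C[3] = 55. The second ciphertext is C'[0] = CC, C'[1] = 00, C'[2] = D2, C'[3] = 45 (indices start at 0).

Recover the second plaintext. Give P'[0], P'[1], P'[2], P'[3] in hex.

P'[0] = 1E, P'[1] = D3, P'[2] = 06, P'[3] = 90

In CTR with a reused counter, both messages share the same keystream S_i, so C_i ⊕ C'_i = P_i ⊕ P'_i and thus P'_i = P_i ⊕ C_i ⊕ C'_i.
P'[0]: 41 ⊕ 93 ⊕ CC = 1E.
P'[1]: D6 ⊕ 05 ⊕ 00 = D3.
P'[2]: C1 ⊕ 15 ⊕ D2 = 06.
P'[3]: 80 ⊕ 55 ⊕ 45 = 90.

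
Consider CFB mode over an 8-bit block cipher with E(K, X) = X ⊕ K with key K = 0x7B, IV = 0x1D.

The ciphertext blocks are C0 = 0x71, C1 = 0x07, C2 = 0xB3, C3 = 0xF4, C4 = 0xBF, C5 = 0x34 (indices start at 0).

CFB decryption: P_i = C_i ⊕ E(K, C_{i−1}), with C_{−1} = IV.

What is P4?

P4: E(K, 0xF4) = 0x8F; 0xBF ⊕ 0x8F = 0x30.

P4 = 0x30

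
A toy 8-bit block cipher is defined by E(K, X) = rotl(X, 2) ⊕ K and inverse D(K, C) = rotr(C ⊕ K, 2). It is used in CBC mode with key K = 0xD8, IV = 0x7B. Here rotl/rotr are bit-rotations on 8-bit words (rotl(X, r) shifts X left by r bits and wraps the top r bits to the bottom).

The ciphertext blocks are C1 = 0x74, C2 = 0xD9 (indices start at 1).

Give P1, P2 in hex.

P1 = 0x50, P2 = 0x34

CBC decryption: P_i = D(K, C_i) ⊕ C_{i−1}, with C_{0} = IV.
P1: D(K, 0x74) = 0x2B; 0x2B ⊕ 0x7B = 0x50.
P2: D(K, 0xD9) = 0x40; 0x40 ⊕ 0x74 = 0x34.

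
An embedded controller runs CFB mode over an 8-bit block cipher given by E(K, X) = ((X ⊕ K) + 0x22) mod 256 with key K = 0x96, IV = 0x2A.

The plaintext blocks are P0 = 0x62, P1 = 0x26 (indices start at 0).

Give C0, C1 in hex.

CFB encryption: C_i = P_i ⊕ E(K, C_{i−1}), with C_{−1} = IV.
C0: E(K, 0x2A) = 0xDE; 0x62 ⊕ 0xDE = 0xBC.
C1: E(K, 0xBC) = 0x4C; 0x26 ⊕ 0x4C = 0x6A.

C0 = 0xBC, C1 = 0x6A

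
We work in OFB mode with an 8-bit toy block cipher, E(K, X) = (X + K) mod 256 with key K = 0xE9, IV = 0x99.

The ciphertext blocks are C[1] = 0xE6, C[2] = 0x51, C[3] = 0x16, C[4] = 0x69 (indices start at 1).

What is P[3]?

OFB decryption: S_i = E(K, S_{i−1}) with S_{0} = IV; P_i = C_i ⊕ S_i.
P[1]: S = E(K, 0x99) = 0x82; 0xE6 ⊕ 0x82 = 0x64.
P[2]: S = E(K, 0x82) = 0x6B; 0x51 ⊕ 0x6B = 0x3A.
P[3]: S = E(K, 0x6B) = 0x54; 0x16 ⊕ 0x54 = 0x42.

P[3] = 0x42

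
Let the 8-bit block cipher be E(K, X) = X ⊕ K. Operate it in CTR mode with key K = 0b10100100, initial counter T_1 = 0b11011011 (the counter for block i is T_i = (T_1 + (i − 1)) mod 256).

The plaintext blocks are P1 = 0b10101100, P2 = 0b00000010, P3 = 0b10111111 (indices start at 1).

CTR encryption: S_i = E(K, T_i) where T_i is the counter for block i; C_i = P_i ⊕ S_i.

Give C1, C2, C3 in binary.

C1: T = 0b11011011, S = E(K, T) = 0b01111111; 0b10101100 ⊕ 0b01111111 = 0b11010011.
C2: T = 0b11011100, S = E(K, T) = 0b01111000; 0b00000010 ⊕ 0b01111000 = 0b01111010.
C3: T = 0b11011101, S = E(K, T) = 0b01111001; 0b10111111 ⊕ 0b01111001 = 0b11000110.

C1 = 0b11010011, C2 = 0b01111010, C3 = 0b11000110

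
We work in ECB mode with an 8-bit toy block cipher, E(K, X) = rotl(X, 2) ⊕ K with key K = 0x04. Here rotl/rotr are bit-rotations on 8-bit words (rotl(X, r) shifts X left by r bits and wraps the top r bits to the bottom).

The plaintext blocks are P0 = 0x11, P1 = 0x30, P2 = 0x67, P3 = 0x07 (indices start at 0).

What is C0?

ECB encryption: C_i = E(K, P_i).
C0: E(K, 0x11) = 0x40.

C0 = 0x40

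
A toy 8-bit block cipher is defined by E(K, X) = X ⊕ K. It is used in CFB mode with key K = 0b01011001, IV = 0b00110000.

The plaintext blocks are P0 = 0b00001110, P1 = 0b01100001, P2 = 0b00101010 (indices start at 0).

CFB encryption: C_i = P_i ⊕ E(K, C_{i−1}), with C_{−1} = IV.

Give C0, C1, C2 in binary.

C0 = 0b01100111, C1 = 0b01011111, C2 = 0b00101100

C0: E(K, 0b00110000) = 0b01101001; 0b00001110 ⊕ 0b01101001 = 0b01100111.
C1: E(K, 0b01100111) = 0b00111110; 0b01100001 ⊕ 0b00111110 = 0b01011111.
C2: E(K, 0b01011111) = 0b00000110; 0b00101010 ⊕ 0b00000110 = 0b00101100.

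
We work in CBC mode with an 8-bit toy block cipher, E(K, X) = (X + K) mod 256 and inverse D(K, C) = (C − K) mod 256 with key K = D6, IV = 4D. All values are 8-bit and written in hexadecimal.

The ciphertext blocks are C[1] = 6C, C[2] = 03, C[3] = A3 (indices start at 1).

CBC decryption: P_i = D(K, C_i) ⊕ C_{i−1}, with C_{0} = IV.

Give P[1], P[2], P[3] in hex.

P[1]: D(K, 6C) = 96; 96 ⊕ 4D = DB.
P[2]: D(K, 03) = 2D; 2D ⊕ 6C = 41.
P[3]: D(K, A3) = CD; CD ⊕ 03 = CE.

P[1] = DB, P[2] = 41, P[3] = CE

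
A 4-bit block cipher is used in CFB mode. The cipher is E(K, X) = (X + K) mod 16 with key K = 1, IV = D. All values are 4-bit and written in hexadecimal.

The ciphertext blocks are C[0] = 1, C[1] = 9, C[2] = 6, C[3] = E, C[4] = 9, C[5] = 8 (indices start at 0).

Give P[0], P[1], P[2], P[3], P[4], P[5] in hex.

CFB decryption: P_i = C_i ⊕ E(K, C_{i−1}), with C_{−1} = IV.
P[0]: E(K, D) = E; 1 ⊕ E = F.
P[1]: E(K, 1) = 2; 9 ⊕ 2 = B.
P[2]: E(K, 9) = A; 6 ⊕ A = C.
P[3]: E(K, 6) = 7; E ⊕ 7 = 9.
P[4]: E(K, E) = F; 9 ⊕ F = 6.
P[5]: E(K, 9) = A; 8 ⊕ A = 2.

P[0] = F, P[1] = B, P[2] = C, P[3] = 9, P[4] = 6, P[5] = 2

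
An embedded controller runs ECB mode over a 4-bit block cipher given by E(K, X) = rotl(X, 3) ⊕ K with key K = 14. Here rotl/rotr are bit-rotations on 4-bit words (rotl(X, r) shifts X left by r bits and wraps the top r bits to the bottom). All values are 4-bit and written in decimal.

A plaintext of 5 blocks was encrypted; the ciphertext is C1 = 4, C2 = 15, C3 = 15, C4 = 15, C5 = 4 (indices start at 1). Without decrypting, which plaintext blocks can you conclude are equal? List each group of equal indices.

P1 = P5; P2 = P3 = P4

ECB encrypts each block independently with the same key, so equal ciphertext blocks imply equal plaintext blocks.
C1 = C5 = 4, so P1 = P5.
C2 = C3 = C4 = 15, so P2 = P3 = P4.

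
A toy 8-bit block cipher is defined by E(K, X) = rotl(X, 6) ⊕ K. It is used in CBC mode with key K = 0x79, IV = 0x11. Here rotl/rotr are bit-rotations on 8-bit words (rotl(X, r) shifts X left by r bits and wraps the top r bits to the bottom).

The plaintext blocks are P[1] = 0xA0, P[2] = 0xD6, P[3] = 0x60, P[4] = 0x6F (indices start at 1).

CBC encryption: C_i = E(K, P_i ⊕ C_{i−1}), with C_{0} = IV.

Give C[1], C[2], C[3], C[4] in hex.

C[1] = 0x15, C[2] = 0x89, C[3] = 0x03, C[4] = 0x62

C[1]: P[1] ⊕ 0x11 = 0xB1; E(K, 0xB1) = 0x15.
C[2]: P[2] ⊕ 0x15 = 0xC3; E(K, 0xC3) = 0x89.
C[3]: P[3] ⊕ 0x89 = 0xE9; E(K, 0xE9) = 0x03.
C[4]: P[4] ⊕ 0x03 = 0x6C; E(K, 0x6C) = 0x62.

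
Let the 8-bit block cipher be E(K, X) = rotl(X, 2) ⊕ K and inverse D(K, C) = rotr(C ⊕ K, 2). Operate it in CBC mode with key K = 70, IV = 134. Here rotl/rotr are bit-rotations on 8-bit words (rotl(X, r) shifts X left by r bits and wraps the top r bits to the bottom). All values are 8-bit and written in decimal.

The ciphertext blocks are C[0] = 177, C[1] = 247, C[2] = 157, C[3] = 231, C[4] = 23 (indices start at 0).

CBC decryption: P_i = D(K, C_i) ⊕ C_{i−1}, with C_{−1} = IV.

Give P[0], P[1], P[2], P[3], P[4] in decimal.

P[0]: D(K, 177) = 253; 253 ⊕ 134 = 123.
P[1]: D(K, 247) = 108; 108 ⊕ 177 = 221.
P[2]: D(K, 157) = 246; 246 ⊕ 247 = 1.
P[3]: D(K, 231) = 104; 104 ⊕ 157 = 245.
P[4]: D(K, 23) = 84; 84 ⊕ 231 = 179.

P[0] = 123, P[1] = 221, P[2] = 1, P[3] = 245, P[4] = 179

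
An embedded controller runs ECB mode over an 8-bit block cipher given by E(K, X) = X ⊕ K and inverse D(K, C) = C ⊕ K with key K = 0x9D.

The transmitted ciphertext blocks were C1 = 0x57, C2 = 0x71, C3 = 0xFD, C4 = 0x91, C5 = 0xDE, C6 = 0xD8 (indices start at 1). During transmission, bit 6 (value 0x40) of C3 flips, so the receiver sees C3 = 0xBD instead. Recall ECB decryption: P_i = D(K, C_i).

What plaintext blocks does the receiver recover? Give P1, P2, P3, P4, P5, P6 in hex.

Only C3 changed, to 0xBD. In ECB, a change in C_i affects only P_i. Decrypting the received ciphertext:
P1: D(K, 0x57) = 0xCA.
P2: D(K, 0x71) = 0xEC.
P3: D(K, 0xBD) = 0x20.
P4: D(K, 0x91) = 0x0C.
P5: D(K, 0xDE) = 0x43.
P6: D(K, 0xD8) = 0x45.
Blocks that differ from the original plaintext: P3.

P1 = 0xCA, P2 = 0xEC, P3 = 0x20, P4 = 0x0C, P5 = 0x43, P6 = 0x45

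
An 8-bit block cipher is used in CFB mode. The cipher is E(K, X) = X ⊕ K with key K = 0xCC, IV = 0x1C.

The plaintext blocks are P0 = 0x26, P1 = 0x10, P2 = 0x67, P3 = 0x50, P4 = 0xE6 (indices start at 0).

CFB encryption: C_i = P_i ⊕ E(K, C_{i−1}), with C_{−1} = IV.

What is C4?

C4 = 0x37

C0: E(K, 0x1C) = 0xD0; 0x26 ⊕ 0xD0 = 0xF6.
C1: E(K, 0xF6) = 0x3A; 0x10 ⊕ 0x3A = 0x2A.
C2: E(K, 0x2A) = 0xE6; 0x67 ⊕ 0xE6 = 0x81.
C3: E(K, 0x81) = 0x4D; 0x50 ⊕ 0x4D = 0x1D.
C4: E(K, 0x1D) = 0xD1; 0xE6 ⊕ 0xD1 = 0x37.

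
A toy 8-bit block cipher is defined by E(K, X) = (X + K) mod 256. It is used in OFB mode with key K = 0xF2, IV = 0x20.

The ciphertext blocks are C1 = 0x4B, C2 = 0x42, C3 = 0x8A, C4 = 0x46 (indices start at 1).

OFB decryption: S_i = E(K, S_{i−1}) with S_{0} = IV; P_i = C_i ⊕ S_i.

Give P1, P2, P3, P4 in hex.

P1 = 0x59, P2 = 0x46, P3 = 0x7C, P4 = 0xAE

P1: S = E(K, 0x20) = 0x12; 0x4B ⊕ 0x12 = 0x59.
P2: S = E(K, 0x12) = 0x04; 0x42 ⊕ 0x04 = 0x46.
P3: S = E(K, 0x04) = 0xF6; 0x8A ⊕ 0xF6 = 0x7C.
P4: S = E(K, 0xF6) = 0xE8; 0x46 ⊕ 0xE8 = 0xAE.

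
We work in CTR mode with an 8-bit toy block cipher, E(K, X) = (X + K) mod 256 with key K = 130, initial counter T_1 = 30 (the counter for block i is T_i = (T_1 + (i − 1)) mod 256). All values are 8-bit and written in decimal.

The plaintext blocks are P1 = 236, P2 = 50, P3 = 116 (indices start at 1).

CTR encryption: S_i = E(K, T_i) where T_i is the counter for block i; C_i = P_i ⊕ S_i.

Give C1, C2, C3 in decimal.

C1: T = 30, S = E(K, T) = 160; 236 ⊕ 160 = 76.
C2: T = 31, S = E(K, T) = 161; 50 ⊕ 161 = 147.
C3: T = 32, S = E(K, T) = 162; 116 ⊕ 162 = 214.

C1 = 76, C2 = 147, C3 = 214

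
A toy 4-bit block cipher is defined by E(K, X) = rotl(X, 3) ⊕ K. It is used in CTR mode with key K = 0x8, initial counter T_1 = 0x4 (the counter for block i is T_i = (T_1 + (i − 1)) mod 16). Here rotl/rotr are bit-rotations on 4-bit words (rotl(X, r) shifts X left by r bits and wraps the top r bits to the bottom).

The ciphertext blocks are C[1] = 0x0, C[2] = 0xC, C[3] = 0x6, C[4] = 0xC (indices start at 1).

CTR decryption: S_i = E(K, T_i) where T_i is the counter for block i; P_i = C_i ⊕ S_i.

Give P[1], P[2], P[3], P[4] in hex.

P[1] = 0xA, P[2] = 0xE, P[3] = 0xD, P[4] = 0xF

P[1]: T = 0x4, S = E(K, T) = 0xA; 0x0 ⊕ 0xA = 0xA.
P[2]: T = 0x5, S = E(K, T) = 0x2; 0xC ⊕ 0x2 = 0xE.
P[3]: T = 0x6, S = E(K, T) = 0xB; 0x6 ⊕ 0xB = 0xD.
P[4]: T = 0x7, S = E(K, T) = 0x3; 0xC ⊕ 0x3 = 0xF.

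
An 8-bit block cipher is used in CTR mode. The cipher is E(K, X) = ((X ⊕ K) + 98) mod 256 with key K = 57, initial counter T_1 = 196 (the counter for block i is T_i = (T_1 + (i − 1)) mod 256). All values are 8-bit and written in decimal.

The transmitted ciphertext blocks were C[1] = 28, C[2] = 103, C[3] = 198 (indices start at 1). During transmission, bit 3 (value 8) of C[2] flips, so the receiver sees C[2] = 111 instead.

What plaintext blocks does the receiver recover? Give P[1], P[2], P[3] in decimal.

CTR decryption: S_i = E(K, T_i) where T_i is the counter for block i; P_i = C_i ⊕ S_i.
Only C[2] changed, to 111. In CTR, a change in C_i flips the same bit in P_i only; the keystream is unaffected. Decrypting the received ciphertext:
P[1]: T = 196, S = E(K, T) = 95; 28 ⊕ 95 = 67.
P[2]: T = 197, S = E(K, T) = 94; 111 ⊕ 94 = 49.
P[3]: T = 198, S = E(K, T) = 97; 198 ⊕ 97 = 167.
Blocks that differ from the original plaintext: P[2].

P[1] = 67, P[2] = 49, P[3] = 167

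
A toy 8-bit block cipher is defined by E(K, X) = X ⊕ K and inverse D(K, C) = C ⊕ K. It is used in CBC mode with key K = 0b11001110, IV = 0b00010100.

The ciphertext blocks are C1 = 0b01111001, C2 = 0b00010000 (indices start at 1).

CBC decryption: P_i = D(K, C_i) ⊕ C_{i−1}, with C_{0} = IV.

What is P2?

P2 = 0b10100111

P2: D(K, 0b00010000) = 0b11011110; 0b11011110 ⊕ 0b01111001 = 0b10100111.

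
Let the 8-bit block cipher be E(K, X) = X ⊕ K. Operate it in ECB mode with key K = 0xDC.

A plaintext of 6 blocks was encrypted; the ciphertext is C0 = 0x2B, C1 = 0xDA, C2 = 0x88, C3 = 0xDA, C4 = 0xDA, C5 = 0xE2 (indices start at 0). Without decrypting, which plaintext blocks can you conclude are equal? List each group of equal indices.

P1 = P3 = P4

ECB encrypts each block independently with the same key, so equal ciphertext blocks imply equal plaintext blocks.
C1 = C3 = C4 = 0xDA, so P1 = P3 = P4.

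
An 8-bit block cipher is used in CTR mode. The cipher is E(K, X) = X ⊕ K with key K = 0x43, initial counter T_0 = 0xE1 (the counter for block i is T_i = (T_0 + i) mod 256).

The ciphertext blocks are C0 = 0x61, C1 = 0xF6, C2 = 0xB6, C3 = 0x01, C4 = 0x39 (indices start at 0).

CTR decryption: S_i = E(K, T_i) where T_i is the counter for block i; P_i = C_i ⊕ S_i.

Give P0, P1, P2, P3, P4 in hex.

P0 = 0xC3, P1 = 0x57, P2 = 0x16, P3 = 0xA6, P4 = 0x9F

P0: T = 0xE1, S = E(K, T) = 0xA2; 0x61 ⊕ 0xA2 = 0xC3.
P1: T = 0xE2, S = E(K, T) = 0xA1; 0xF6 ⊕ 0xA1 = 0x57.
P2: T = 0xE3, S = E(K, T) = 0xA0; 0xB6 ⊕ 0xA0 = 0x16.
P3: T = 0xE4, S = E(K, T) = 0xA7; 0x01 ⊕ 0xA7 = 0xA6.
P4: T = 0xE5, S = E(K, T) = 0xA6; 0x39 ⊕ 0xA6 = 0x9F.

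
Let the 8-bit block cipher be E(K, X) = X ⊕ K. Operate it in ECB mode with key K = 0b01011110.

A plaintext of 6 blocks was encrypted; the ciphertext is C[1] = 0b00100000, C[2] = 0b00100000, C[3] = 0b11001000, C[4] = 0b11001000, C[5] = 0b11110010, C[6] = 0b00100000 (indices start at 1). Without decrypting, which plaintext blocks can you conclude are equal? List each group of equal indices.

ECB encrypts each block independently with the same key, so equal ciphertext blocks imply equal plaintext blocks.
C[1] = C[2] = C[6] = 0b00100000, so P[1] = P[2] = P[6].
C[3] = C[4] = 0b11001000, so P[3] = P[4].

P[1] = P[2] = P[6]; P[3] = P[4]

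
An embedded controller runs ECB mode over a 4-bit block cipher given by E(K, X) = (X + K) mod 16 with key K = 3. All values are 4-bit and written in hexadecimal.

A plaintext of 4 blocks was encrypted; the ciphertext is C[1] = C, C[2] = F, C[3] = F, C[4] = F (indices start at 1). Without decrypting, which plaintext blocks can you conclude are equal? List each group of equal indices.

ECB encrypts each block independently with the same key, so equal ciphertext blocks imply equal plaintext blocks.
C[2] = C[3] = C[4] = F, so P[2] = P[3] = P[4].

P[2] = P[3] = P[4]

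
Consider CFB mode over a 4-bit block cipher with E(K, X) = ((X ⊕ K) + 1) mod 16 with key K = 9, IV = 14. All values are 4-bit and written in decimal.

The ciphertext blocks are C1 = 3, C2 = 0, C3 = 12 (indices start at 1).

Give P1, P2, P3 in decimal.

CFB decryption: P_i = C_i ⊕ E(K, C_{i−1}), with C_{0} = IV.
P1: E(K, 14) = 8; 3 ⊕ 8 = 11.
P2: E(K, 3) = 11; 0 ⊕ 11 = 11.
P3: E(K, 0) = 10; 12 ⊕ 10 = 6.

P1 = 11, P2 = 11, P3 = 6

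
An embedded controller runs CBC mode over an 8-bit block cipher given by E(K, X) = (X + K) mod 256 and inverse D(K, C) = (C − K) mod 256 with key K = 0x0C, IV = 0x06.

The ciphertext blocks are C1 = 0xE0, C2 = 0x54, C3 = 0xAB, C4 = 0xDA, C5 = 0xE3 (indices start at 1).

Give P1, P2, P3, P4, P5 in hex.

CBC decryption: P_i = D(K, C_i) ⊕ C_{i−1}, with C_{0} = IV.
P1: D(K, 0xE0) = 0xD4; 0xD4 ⊕ 0x06 = 0xD2.
P2: D(K, 0x54) = 0x48; 0x48 ⊕ 0xE0 = 0xA8.
P3: D(K, 0xAB) = 0x9F; 0x9F ⊕ 0x54 = 0xCB.
P4: D(K, 0xDA) = 0xCE; 0xCE ⊕ 0xAB = 0x65.
P5: D(K, 0xE3) = 0xD7; 0xD7 ⊕ 0xDA = 0x0D.

P1 = 0xD2, P2 = 0xA8, P3 = 0xCB, P4 = 0x65, P5 = 0x0D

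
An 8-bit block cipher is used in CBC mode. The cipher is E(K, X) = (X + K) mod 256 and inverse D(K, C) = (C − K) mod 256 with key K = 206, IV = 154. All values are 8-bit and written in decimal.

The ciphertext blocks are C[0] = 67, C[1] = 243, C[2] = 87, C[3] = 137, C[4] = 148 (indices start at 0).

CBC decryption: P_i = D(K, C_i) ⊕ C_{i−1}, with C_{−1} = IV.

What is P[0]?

P[0] = 239

P[0]: D(K, 67) = 117; 117 ⊕ 154 = 239.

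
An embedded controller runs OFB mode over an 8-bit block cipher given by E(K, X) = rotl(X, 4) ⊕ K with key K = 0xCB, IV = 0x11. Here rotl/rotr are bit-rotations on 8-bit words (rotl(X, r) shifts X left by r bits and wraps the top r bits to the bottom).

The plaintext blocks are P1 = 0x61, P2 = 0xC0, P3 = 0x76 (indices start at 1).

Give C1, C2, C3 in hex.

OFB encryption: S_i = E(K, S_{i−1}) with S_{0} = IV; C_i = P_i ⊕ S_i.
C1: S = E(K, 0x11) = 0xDA; 0x61 ⊕ 0xDA = 0xBB.
C2: S = E(K, 0xDA) = 0x66; 0xC0 ⊕ 0x66 = 0xA6.
C3: S = E(K, 0x66) = 0xAD; 0x76 ⊕ 0xAD = 0xDB.

C1 = 0xBB, C2 = 0xA6, C3 = 0xDB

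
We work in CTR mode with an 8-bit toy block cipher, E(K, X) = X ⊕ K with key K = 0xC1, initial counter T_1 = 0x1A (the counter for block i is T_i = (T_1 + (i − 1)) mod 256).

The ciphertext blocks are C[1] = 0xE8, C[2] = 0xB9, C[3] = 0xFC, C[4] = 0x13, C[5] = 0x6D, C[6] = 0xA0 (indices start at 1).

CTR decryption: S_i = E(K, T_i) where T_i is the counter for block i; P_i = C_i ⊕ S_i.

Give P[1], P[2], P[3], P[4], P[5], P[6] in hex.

P[1]: T = 0x1A, S = E(K, T) = 0xDB; 0xE8 ⊕ 0xDB = 0x33.
P[2]: T = 0x1B, S = E(K, T) = 0xDA; 0xB9 ⊕ 0xDA = 0x63.
P[3]: T = 0x1C, S = E(K, T) = 0xDD; 0xFC ⊕ 0xDD = 0x21.
P[4]: T = 0x1D, S = E(K, T) = 0xDC; 0x13 ⊕ 0xDC = 0xCF.
P[5]: T = 0x1E, S = E(K, T) = 0xDF; 0x6D ⊕ 0xDF = 0xB2.
P[6]: T = 0x1F, S = E(K, T) = 0xDE; 0xA0 ⊕ 0xDE = 0x7E.

P[1] = 0x33, P[2] = 0x63, P[3] = 0x21, P[4] = 0xCF, P[5] = 0xB2, P[6] = 0x7E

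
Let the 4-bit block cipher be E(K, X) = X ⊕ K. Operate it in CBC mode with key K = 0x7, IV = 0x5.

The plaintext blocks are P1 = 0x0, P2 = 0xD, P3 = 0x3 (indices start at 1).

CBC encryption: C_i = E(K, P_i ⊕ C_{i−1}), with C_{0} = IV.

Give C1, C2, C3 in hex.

C1 = 0x2, C2 = 0x8, C3 = 0xC

C1: P1 ⊕ 0x5 = 0x5; E(K, 0x5) = 0x2.
C2: P2 ⊕ 0x2 = 0xF; E(K, 0xF) = 0x8.
C3: P3 ⊕ 0x8 = 0xB; E(K, 0xB) = 0xC.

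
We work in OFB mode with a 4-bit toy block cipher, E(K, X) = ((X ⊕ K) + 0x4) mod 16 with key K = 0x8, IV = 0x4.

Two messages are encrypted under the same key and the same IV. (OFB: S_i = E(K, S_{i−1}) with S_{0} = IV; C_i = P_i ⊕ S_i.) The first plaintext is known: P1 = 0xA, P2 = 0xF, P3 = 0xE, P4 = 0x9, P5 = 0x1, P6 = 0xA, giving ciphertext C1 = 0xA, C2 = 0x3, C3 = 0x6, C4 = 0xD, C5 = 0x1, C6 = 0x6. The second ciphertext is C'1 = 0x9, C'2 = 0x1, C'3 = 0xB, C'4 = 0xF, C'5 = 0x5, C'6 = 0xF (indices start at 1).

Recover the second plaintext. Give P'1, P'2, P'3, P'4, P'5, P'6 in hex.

P'1 = 0x9, P'2 = 0xD, P'3 = 0x3, P'4 = 0xB, P'5 = 0x5, P'6 = 0x3

In OFB with a reused IV, both messages share the same keystream S_i, so C_i ⊕ C'_i = P_i ⊕ P'_i and thus P'_i = P_i ⊕ C_i ⊕ C'_i.
P'1: 0xA ⊕ 0xA ⊕ 0x9 = 0x9.
P'2: 0xF ⊕ 0x3 ⊕ 0x1 = 0xD.
P'3: 0xE ⊕ 0x6 ⊕ 0xB = 0x3.
P'4: 0x9 ⊕ 0xD ⊕ 0xF = 0xB.
P'5: 0x1 ⊕ 0x1 ⊕ 0x5 = 0x5.
P'6: 0xA ⊕ 0x6 ⊕ 0xF = 0x3.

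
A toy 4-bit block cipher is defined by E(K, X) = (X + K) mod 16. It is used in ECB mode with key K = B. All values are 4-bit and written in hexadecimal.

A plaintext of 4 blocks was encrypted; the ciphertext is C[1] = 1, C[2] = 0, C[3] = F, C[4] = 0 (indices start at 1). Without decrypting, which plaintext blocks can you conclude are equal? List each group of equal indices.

P[2] = P[4]

ECB encrypts each block independently with the same key, so equal ciphertext blocks imply equal plaintext blocks.
C[2] = C[4] = 0, so P[2] = P[4].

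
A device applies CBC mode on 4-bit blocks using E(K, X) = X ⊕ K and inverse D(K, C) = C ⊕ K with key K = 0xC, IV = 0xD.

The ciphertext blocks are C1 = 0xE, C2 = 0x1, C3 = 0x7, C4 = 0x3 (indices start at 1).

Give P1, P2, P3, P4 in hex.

P1 = 0xF, P2 = 0x3, P3 = 0xA, P4 = 0x8

CBC decryption: P_i = D(K, C_i) ⊕ C_{i−1}, with C_{0} = IV.
P1: D(K, 0xE) = 0x2; 0x2 ⊕ 0xD = 0xF.
P2: D(K, 0x1) = 0xD; 0xD ⊕ 0xE = 0x3.
P3: D(K, 0x7) = 0xB; 0xB ⊕ 0x1 = 0xA.
P4: D(K, 0x3) = 0xF; 0xF ⊕ 0x7 = 0x8.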